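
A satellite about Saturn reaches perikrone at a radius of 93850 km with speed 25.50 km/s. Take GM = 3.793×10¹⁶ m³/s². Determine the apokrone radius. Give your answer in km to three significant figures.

r_p = 9.385×10⁷ m.
Specific energy ε = v²/2 − μ/r = -7.903×10⁷ J/kg, so a = −μ/(2ε) = 2.400×10⁸ m.
The apsides satisfy r_p + r_a = 2a, so the apokrone radius is 2a − r_p = 3.861×10⁸ m = 3.8609×10⁵ km.

apokrone radius ≈ 3.86×10⁵ km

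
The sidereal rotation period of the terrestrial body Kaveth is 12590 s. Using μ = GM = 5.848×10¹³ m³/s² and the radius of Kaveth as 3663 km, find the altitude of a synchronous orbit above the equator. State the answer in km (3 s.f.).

A synchronous orbit has period T, so by Kepler's third law a = (μT²/4π²)^(1/3).
μT²/4π² = 5.848×10¹³ × (1.259×10⁴)² / 39.48 = 2.348×10²⁰ m³.
a = 6.169×10⁶ m = 6169.3 km.
Altitude h = a − R = 6169.3 − 3663 = 2506.3 km.

h_sync ≈ 2510 km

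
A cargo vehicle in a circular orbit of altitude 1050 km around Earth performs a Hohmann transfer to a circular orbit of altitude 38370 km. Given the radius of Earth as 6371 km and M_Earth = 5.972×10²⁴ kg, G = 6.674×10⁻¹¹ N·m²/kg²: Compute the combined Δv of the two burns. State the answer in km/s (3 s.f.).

μ = GM = 6.674×10⁻¹¹ × 5.972×10²⁴ = 3.986×10¹⁴ m³/s².
r₁ = 6371 + 1050 = 7421.0 km = 7.4210×10⁶ m.
r₂ = 6371 + 38370 = 44741 km = 4.4741×10⁷ m.
Transfer ellipse a_t = (r₁ + r₂)/2 = 2.608×10⁷ m.
At r₁: circular v_c1 = √(μ/r₁) = 7329 m/s; transfer-perigee v_p = √[μ(2/r₁ − 1/a_t)] = 9599 m/s.
Δv₁ = v_p − v_c1 = 2270 m/s.
At r₂: circular v_c2 = √(μ/r₂) = 2985 m/s; transfer-apogee v_a = √[μ(2/r₂ − 1/a_t)] = 1592 m/s.
Δv₂ = v_c2 − v_a = 1393 m/s.
Total Δv = Δv₁ + Δv₂ = 3663 m/s = 3.663 km/s.

Δv_total ≈ 3.66 km/s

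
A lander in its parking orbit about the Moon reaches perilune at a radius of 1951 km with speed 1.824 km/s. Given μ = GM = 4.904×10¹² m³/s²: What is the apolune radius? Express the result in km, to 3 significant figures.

r_p = 1.951×10⁶ m.
Specific energy ε = v²/2 − μ/r = -8.501×10⁵ J/kg, so a = −μ/(2ε) = 2.884×10⁶ m.
The apsides satisfy r_p + r_a = 2a, so the apolune radius is 2a − r_p = 3.818×10⁶ m = 3817.8 km.

apolune radius ≈ 3820 km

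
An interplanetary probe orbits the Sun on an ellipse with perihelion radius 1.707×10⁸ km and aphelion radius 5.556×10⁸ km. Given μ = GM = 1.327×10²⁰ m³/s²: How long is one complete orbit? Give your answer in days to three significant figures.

T ≈ 1380 days

Semi-major axis a = (r_p + r_a)/2 = (1.7070×10⁸ + 5.5560×10⁸)/2 = 3.6315×10⁸ km = 3.632×10¹¹ m.
By Kepler's third law T = 2π√(a³/μ) = 2π × 1.900×10⁷ = 1.194×10⁸ s.
= 1382 days.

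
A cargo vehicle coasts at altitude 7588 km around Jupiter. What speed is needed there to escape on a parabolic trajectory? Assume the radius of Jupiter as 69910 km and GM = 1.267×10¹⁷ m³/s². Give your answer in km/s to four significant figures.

r = 69910 + 7588 = 77498 km = 7.7498×10⁷ m.
Escape speed v_esc = √(2μ/r) = √(2 × 1.267×10¹⁷ / 7.750×10⁷) = √(3.270×10⁹) = 57180 m/s.
= 57.18 km/s.

v_esc ≈ 57.18 km/s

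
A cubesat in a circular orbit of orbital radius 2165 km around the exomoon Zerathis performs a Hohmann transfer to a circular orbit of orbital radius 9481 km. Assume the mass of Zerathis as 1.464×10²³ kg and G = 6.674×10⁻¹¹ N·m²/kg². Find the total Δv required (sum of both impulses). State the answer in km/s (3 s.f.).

Δv_total ≈ 0.983 km/s

μ = GM = 6.674×10⁻¹¹ × 1.464×10²³ = 9.771×10¹² m³/s².
r₁ = 2165 km = 2.165×10⁶ m.
r₂ = 9481 km = 9.481×10⁶ m.
Transfer ellipse a_t = (r₁ + r₂)/2 = 5.823×10⁶ m.
At r₁: circular v_c1 = √(μ/r₁) = 2124 m/s; transfer-periapsis v_p = √[μ(2/r₁ − 1/a_t)] = 2711 m/s.
Δv₁ = v_p − v_c1 = 586.4 m/s.
At r₂: circular v_c2 = √(μ/r₂) = 1015 m/s; transfer-apoapsis v_a = √[μ(2/r₂ − 1/a_t)] = 619.0 m/s.
Δv₂ = v_c2 − v_a = 396.2 m/s.
Total Δv = Δv₁ + Δv₂ = 982.5 m/s = 0.9825 km/s.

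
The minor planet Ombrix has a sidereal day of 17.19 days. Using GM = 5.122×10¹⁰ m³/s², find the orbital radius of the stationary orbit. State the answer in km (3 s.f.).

r_sync ≈ 14200 km

T = 17.19 days = 1.485×10⁶ s.
A synchronous orbit has period T, so by Kepler's third law a = (μT²/4π²)^(1/3).
μT²/4π² = 5.122×10¹⁰ × (1.485×10⁶)² / 39.48 = 2.862×10²¹ m³.
a = 1.420×10⁷ m = 14198 km.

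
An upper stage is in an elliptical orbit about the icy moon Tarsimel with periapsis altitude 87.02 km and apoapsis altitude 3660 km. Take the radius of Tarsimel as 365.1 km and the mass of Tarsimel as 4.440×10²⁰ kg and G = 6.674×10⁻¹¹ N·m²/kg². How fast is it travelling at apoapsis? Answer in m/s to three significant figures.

v ≈ 38.6 m/s

μ = GM = 6.674×10⁻¹¹ × 4.440×10²⁰ = 2.963×10¹⁰ m³/s².
r_p = 365.1 + 87.02 = 452.12 km = 4.5212×10⁵ m.
r_a = 365.1 + 3660 = 4025.1 km = 4.0251×10⁶ m.
Semi-major axis a = (r_p + r_a)/2 = 2238.6 km = 2.239×10⁶ m.
Vis-viva: v² = μ(2/r − 1/a) = 2.963×10¹⁰ × (4.969×10⁻⁷ − 4.467×10⁻⁷) = 1.487×10³ m²/s².
v = 38.56 m/s.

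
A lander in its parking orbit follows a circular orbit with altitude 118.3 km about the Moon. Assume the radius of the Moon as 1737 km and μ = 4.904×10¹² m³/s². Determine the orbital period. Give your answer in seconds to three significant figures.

r = 1737 + 118.3 = 1855.3 km = 1.8553×10⁶ m.
Kepler's third law: T = 2π√(r³/μ) = 2π√((1.855×10⁶)³ / 4.904×10¹²).
r³/μ = 1.302×10⁶ s², so T = 2π × 1.141×10³ = 7.170×10³ s.

T ≈ 7170 seconds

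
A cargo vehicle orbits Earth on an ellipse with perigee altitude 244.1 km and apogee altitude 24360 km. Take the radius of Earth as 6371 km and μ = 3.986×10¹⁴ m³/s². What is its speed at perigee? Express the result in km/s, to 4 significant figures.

r_p = 6371 + 244.1 = 6615.1 km = 6.6151×10⁶ m.
r_a = 6371 + 24360 = 30731 km = 3.0731×10⁷ m.
Semi-major axis a = (r_p + r_a)/2 = 18673 km = 1.867×10⁷ m.
Vis-viva: v² = μ(2/r − 1/a) = 3.986×10¹⁴ × (3.023×10⁻⁷ − 5.355×10⁻⁸) = 9.917×10⁷ m²/s².
v = 9958 m/s = 9.958 km/s.

v ≈ 9.958 km/s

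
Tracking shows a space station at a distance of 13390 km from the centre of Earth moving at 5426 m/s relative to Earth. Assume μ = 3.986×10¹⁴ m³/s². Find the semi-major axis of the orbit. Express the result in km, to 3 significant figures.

r = 1.339×10⁷ m.
Vis-viva rearranged: 1/a = 2/r − v²/μ = 1.494×10⁻⁷ − 7.386×10⁻⁸ = 7.550×10⁻⁸ m⁻¹.
a = 1.324×10⁷ m = 13245 km.

a ≈ 13200 km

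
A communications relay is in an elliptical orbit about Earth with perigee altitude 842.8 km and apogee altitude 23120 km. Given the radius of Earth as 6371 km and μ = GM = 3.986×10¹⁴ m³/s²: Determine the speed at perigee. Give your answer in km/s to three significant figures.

v ≈ 9.42 km/s

r_p = 6371 + 842.8 = 7213.8 km = 7.2138×10⁶ m.
r_a = 6371 + 23120 = 29491 km = 2.9491×10⁷ m.
Semi-major axis a = (r_p + r_a)/2 = 18352 km = 1.835×10⁷ m.
Vis-viva: v² = μ(2/r − 1/a) = 3.986×10¹⁴ × (2.772×10⁻⁷ − 5.449×10⁻⁸) = 8.879×10⁷ m²/s².
v = 9423 m/s = 9.423 km/s.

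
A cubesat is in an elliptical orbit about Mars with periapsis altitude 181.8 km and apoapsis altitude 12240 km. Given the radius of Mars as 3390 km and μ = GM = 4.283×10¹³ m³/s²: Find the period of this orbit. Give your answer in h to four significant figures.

T ≈ 7.934 h

r_p = 3390 + 181.8 = 3571.8 km = 3.5718×10⁶ m.
r_a = 3390 + 12240 = 15630 km = 1.5630×10⁷ m.
Semi-major axis a = (r_p + r_a)/2 = (3571.8 + 15630)/2 = 9600.9 km = 9.601×10⁶ m.
By Kepler's third law T = 2π√(a³/μ) = 2π × 4.546×10³ = 2.856×10⁴ s.
= 7.934 h.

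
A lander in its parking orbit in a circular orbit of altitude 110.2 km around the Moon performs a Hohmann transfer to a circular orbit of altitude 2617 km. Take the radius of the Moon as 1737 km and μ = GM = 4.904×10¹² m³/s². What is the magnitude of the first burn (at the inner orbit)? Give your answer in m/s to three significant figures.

r₁ = 1737 + 110.2 = 1847.2 km = 1.8472×10⁶ m.
r₂ = 1737 + 2617 = 4354.0 km = 4.3540×10⁶ m.
Transfer ellipse a_t = (r₁ + r₂)/2 = 3.101×10⁶ m.
At r₁: circular v_c1 = √(μ/r₁) = 1629 m/s; transfer-perilune v_p = √[μ(2/r₁ − 1/a_t)] = 1931 m/s.
Δv₁ = v_p − v_c1 = 301.4 m/s.

Δv ≈ 301 m/s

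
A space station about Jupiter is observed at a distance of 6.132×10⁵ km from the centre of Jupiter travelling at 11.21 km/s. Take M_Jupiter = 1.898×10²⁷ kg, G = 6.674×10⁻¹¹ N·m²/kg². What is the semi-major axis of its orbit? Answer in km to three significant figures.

μ = GM = 6.674×10⁻¹¹ × 1.898×10²⁷ = 1.267×10¹⁷ m³/s².
r = 6.132×10⁸ m.
Specific orbital energy ε = v²/2 − μ/r = (11210)²/2 − 1.267×10¹⁷/6.132×10⁸ = -1.437×10⁸ J/kg.
Since ε = −μ/(2a), a = −μ/(2ε) = 4.406×10⁸ m = 4.4062×10⁵ km.

a ≈ 4.41×10⁵ km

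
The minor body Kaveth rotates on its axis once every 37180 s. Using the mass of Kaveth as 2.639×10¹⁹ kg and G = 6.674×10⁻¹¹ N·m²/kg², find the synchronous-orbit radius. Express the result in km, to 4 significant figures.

μ = GM = 6.674×10⁻¹¹ × 2.639×10¹⁹ = 1.761×10⁹ m³/s².
A synchronous orbit has period T, so by Kepler's third law a = (μT²/4π²)^(1/3).
μT²/4π² = 1.761×10⁹ × (3.718×10⁴)² / 39.48 = 6.167×10¹⁶ m³.
a = 3.951×10⁵ m = 395.09 km.

r_sync ≈ 395.1 km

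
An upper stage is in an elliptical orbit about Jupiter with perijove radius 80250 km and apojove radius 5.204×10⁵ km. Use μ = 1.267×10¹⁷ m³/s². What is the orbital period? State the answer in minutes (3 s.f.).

Semi-major axis a = (r_p + r_a)/2 = (80250 + 5.2040×10⁵)/2 = 3.0032×10⁵ km = 3.003×10⁸ m.
By Kepler's third law T = 2π√(a³/μ) = 2π × 1.462×10⁴ = 9.187×10⁴ s.
= 1531 minutes.

T ≈ 1530 minutes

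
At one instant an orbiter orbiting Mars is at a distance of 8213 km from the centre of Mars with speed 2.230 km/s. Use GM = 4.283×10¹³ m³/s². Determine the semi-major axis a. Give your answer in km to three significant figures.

r = 8.213×10⁶ m.
Specific orbital energy ε = v²/2 − μ/r = (2230)²/2 − 4.283×10¹³/8.213×10⁶ = -2.728×10⁶ J/kg.
Since ε = −μ/(2a), a = −μ/(2ε) = 7.849×10⁶ m = 7848.8 km.

a ≈ 7850 km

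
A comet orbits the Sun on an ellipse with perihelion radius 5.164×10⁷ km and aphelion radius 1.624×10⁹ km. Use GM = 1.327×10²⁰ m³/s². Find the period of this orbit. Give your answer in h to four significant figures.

Semi-major axis a = (r_p + r_a)/2 = (5.1640×10⁷ + 1.6240×10⁹)/2 = 8.3782×10⁸ km = 8.378×10¹¹ m.
By Kepler's third law T = 2π√(a³/μ) = 2π × 6.657×10⁷ = 4.183×10⁸ s.
= 1.162×10⁵ h.

T ≈ 116200 h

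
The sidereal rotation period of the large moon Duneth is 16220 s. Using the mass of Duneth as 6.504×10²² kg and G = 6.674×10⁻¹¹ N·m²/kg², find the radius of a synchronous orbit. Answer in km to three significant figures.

μ = GM = 6.674×10⁻¹¹ × 6.504×10²² = 4.341×10¹² m³/s².
A synchronous orbit has period T, so by Kepler's third law a = (μT²/4π²)^(1/3).
μT²/4π² = 4.341×10¹² × (1.622×10⁴)² / 39.48 = 2.893×10¹⁹ m³.
a = 3.070×10⁶ m = 3069.7 km.

r_sync ≈ 3070 km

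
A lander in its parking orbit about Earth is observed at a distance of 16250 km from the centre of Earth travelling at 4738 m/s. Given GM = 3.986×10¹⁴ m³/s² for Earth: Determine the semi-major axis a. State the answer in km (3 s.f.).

r = 1.625×10⁷ m.
Specific orbital energy ε = v²/2 − μ/r = (4738)²/2 − 3.986×10¹⁴/1.625×10⁷ = -1.330×10⁷ J/kg.
Since ε = −μ/(2a), a = −μ/(2ε) = 1.498×10⁷ m = 14979 km.

a ≈ 15000 km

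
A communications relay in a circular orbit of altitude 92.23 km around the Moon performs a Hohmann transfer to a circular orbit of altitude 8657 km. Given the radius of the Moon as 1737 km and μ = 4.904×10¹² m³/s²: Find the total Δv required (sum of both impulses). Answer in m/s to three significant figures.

Δv_total ≈ 809 m/s

r₁ = 1737 + 92.23 = 1829.2 km = 1.8292×10⁶ m.
r₂ = 1737 + 8657 = 10394 km = 1.0394×10⁷ m.
Transfer ellipse a_t = (r₁ + r₂)/2 = 6.112×10⁶ m.
At r₁: circular v_c1 = √(μ/r₁) = 1637 m/s; transfer-perilune v_p = √[μ(2/r₁ − 1/a_t)] = 2135 m/s.
Δv₁ = v_p − v_c1 = 497.9 m/s.
At r₂: circular v_c2 = √(μ/r₂) = 686.9 m/s; transfer-apolune v_a = √[μ(2/r₂ − 1/a_t)] = 375.8 m/s.
Δv₂ = v_c2 − v_a = 311.1 m/s.
Total Δv = Δv₁ + Δv₂ = 809.0 m/s.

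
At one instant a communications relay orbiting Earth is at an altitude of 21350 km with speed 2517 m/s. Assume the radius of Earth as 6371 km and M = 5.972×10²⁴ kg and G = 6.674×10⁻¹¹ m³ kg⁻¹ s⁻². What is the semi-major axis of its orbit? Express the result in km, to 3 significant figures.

μ = GM = 6.674×10⁻¹¹ × 5.972×10²⁴ = 3.986×10¹⁴ m³/s².
r = 6371 + 21350 = 27721 km = 2.772×10⁷ m.
Vis-viva rearranged: 1/a = 2/r − v²/μ = 7.215×10⁻⁸ − 1.589×10⁻⁸ = 5.625×10⁻⁸ m⁻¹.
a = 1.778×10⁷ m = 17777 km.

a ≈ 17800 km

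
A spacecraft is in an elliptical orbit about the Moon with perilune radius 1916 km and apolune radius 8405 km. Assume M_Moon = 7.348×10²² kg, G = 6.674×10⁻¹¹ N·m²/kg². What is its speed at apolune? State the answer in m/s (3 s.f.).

μ = GM = 6.674×10⁻¹¹ × 7.348×10²² = 4.904×10¹² m³/s².
Semi-major axis a = (r_p + r_a)/2 = 5160.5 km = 5.160×10⁶ m.
Vis-viva: v² = μ(2/r − 1/a) = 4.904×10¹² × (2.380×10⁻⁷ − 1.938×10⁻⁷) = 2.166×10⁵ m²/s².
v = 465.4 m/s.

v ≈ 465 m/s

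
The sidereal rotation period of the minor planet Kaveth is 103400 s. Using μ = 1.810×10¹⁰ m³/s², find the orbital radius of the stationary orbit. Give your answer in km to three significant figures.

r_sync ≈ 1700 km

A synchronous orbit has period T, so by Kepler's third law a = (μT²/4π²)^(1/3).
μT²/4π² = 1.810×10¹⁰ × (1.034×10⁵)² / 39.48 = 4.902×10¹⁸ m³.
a = 1.699×10⁶ m = 1698.7 km.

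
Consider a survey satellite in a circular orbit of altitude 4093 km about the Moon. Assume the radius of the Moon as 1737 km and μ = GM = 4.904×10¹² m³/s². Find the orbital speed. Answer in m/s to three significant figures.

v ≈ 917 m/s

r = 1737 + 4093 = 5830.0 km = 5.8300×10⁶ m.
For a circular orbit v = √(μ/r) = √(4.904×10¹² / 5.830×10⁶) = √(8.412×10⁵) = 917.2 m/s.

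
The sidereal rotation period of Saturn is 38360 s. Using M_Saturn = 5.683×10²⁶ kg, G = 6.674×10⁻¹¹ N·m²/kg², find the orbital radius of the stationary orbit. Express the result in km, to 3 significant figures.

r_sync ≈ 1.12×10⁵ km

μ = GM = 6.674×10⁻¹¹ × 5.683×10²⁶ = 3.793×10¹⁶ m³/s².
A synchronous orbit has period T, so by Kepler's third law a = (μT²/4π²)^(1/3).
μT²/4π² = 3.793×10¹⁶ × (3.836×10⁴)² / 39.48 = 1.414×10²⁴ m³.
a = 1.122×10⁸ m = 1.1223×10⁵ km.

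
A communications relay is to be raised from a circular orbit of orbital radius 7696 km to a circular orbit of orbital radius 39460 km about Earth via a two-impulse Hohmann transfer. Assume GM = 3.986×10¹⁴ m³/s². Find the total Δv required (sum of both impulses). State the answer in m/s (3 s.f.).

Δv_total ≈ 3480 m/s

r₁ = 7696 km = 7.696×10⁶ m.
r₂ = 39460 km = 3.946×10⁷ m.
Transfer ellipse a_t = (r₁ + r₂)/2 = 2.358×10⁷ m.
At r₁: circular v_c1 = √(μ/r₁) = 7197 m/s; transfer-perigee v_p = √[μ(2/r₁ − 1/a_t)] = 9310 m/s.
Δv₁ = v_p − v_c1 = 2114 m/s.
At r₂: circular v_c2 = √(μ/r₂) = 3178 m/s; transfer-apogee v_a = √[μ(2/r₂ − 1/a_t)] = 1816 m/s.
Δv₂ = v_c2 − v_a = 1362 m/s.
Total Δv = Δv₁ + Δv₂ = 3476 m/s.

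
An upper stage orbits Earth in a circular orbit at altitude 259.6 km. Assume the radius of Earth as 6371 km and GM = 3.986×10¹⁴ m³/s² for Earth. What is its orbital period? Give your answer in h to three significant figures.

T ≈ 1.49 h

r = 6371 + 259.6 = 6630.6 km = 6.6306×10⁶ m.
Kepler's third law: T = 2π√(r³/μ) = 2π√((6.631×10⁶)³ / 3.986×10¹⁴).
r³/μ = 7.313×10⁵ s², so T = 2π × 8.552×10² = 5.373×10³ s.
Converting: 5.373×10³ s ÷ 3600 = 1.493 h.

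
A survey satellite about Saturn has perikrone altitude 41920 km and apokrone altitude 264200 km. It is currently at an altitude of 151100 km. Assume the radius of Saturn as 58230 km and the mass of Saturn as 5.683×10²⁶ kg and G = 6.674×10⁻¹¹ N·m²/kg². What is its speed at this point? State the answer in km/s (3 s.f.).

v ≈ 13.5 km/s

μ = GM = 6.674×10⁻¹¹ × 5.683×10²⁶ = 3.793×10¹⁶ m³/s².
r_p = 58230 + 41920 = 100150 km = 1.0015×10⁸ m.
r_a = 58230 + 264200 = 322430 km = 3.2243×10⁸ m.
r = 58230 + 151100 = 2.0933×10⁵ km = 2.093×10⁸ m.
Semi-major axis a = (r_p + r_a)/2 = 2.1129×10⁵ km = 2.113×10⁸ m.
Vis-viva: v² = μ(2/r − 1/a) = 3.793×10¹⁶ × (9.554×10⁻⁹ − 4.733×10⁻⁹) = 1.829×10⁸ m²/s².
v = 13520 m/s = 13.52 km/s.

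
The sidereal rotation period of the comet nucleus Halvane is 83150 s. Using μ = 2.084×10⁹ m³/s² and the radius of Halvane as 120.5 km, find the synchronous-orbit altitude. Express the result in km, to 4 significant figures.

h_sync ≈ 594.1 km

A synchronous orbit has period T, so by Kepler's third law a = (μT²/4π²)^(1/3).
μT²/4π² = 2.084×10⁹ × (8.315×10⁴)² / 39.48 = 3.650×10¹⁷ m³.
a = 7.146×10⁵ m = 714.64 km.
Altitude h = a − R = 714.64 − 120.5 = 594.14 km.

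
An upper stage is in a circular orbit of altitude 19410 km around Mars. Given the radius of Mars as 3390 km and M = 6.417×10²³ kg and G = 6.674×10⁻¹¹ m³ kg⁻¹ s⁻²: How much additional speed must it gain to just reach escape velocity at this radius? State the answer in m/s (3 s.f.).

Δv ≈ 568 m/s

μ = GM = 6.674×10⁻¹¹ × 6.417×10²³ = 4.283×10¹³ m³/s².
r = 3390 + 19410 = 22800 km = 2.2800×10⁷ m.
Circular speed v_c = √(μ/r) = 1371 m/s.
Escape speed v_esc = √(2μ/r) = √2 × v_c = 1938 m/s.
Δv = v_esc − v_c = 567.7 m/s.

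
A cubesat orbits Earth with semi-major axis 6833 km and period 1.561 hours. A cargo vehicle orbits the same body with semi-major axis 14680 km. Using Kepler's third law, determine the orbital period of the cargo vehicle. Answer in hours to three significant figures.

T₂ ≈ 4.92 hours

Kepler's third law: T² ∝ a³, so T₂ = T₁ (a₂/a₁)^(3/2).
a₂/a₁ = 2.148, (a₂/a₁)^(3/2) = 3.149.
T₂ = 1.561 × 3.149 = 4.916 hours.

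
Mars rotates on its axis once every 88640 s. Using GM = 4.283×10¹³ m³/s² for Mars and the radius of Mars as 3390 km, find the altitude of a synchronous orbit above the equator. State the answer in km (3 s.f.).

A synchronous orbit has period T, so by Kepler's third law a = (μT²/4π²)^(1/3).
μT²/4π² = 4.283×10¹³ × (8.864×10⁴)² / 39.48 = 8.524×10²¹ m³.
a = 2.043×10⁷ m = 20428 km.
Altitude h = a − R = 20428 − 3390 = 17038 km.

h_sync ≈ 17000 km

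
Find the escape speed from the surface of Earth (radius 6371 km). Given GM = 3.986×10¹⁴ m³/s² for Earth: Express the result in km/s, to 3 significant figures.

v_esc ≈ 11.2 km/s

r = R = 6.371×10⁶ m.
Escape speed v_esc = √(2μ/r) = √(2 × 3.986×10¹⁴ / 6.371×10⁶) = √(1.251×10⁸) = 11190 m/s.
= 11.19 km/s.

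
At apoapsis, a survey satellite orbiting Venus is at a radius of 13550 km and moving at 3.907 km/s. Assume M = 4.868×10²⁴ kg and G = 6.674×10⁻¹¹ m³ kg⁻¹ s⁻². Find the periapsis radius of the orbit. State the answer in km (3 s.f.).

μ = GM = 6.674×10⁻¹¹ × 4.868×10²⁴ = 3.249×10¹⁴ m³/s².
r_a = 1.355×10⁷ m.
Specific energy ε = v²/2 − μ/r = -1.634×10⁷ J/kg, so a = −μ/(2ε) = 9.939×10⁶ m.
The apsides satisfy r_p + r_a = 2a, so the periapsis radius is 2a − r_a = 6.327×10⁶ m = 6327.3 km.

periapsis radius ≈ 6330 km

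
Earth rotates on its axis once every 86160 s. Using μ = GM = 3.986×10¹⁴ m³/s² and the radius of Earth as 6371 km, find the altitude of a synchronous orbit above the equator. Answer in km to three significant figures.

h_sync ≈ 35800 km

A synchronous orbit has period T, so by Kepler's third law a = (μT²/4π²)^(1/3).
μT²/4π² = 3.986×10¹⁴ × (8.616×10⁴)² / 39.48 = 7.495×10²² m³.
a = 4.216×10⁷ m = 42163 km.
Altitude h = a − R = 42163 − 6371 = 35792 km.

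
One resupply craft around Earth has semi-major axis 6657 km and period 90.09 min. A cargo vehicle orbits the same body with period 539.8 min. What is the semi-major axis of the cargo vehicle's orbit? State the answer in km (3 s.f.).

Kepler's third law: a³ ∝ T², so a₂ = a₁ (T₂/T₁)^(2/3).
T₂/T₁ = 5.992, (T₂/T₁)^(2/3) = 3.299.
a₂ = 6657 × 3.299 = 21960 km.

a₂ ≈ 22000 km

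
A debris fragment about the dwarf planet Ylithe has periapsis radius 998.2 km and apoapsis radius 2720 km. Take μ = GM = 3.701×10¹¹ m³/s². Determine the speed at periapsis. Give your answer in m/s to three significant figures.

v ≈ 737 m/s

Semi-major axis a = (r_p + r_a)/2 = 1859.1 km = 1.859×10⁶ m.
Vis-viva: v² = μ(2/r − 1/a) = 3.701×10¹¹ × (2.004×10⁻⁶ − 5.379×10⁻⁷) = 5.425×10⁵ m²/s².
v = 736.5 m/s.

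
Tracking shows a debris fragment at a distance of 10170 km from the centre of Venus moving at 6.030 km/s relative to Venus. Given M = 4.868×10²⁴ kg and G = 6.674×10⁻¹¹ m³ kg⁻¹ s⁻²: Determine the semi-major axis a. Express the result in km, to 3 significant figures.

μ = GM = 6.674×10⁻¹¹ × 4.868×10²⁴ = 3.249×10¹⁴ m³/s².
r = 1.017×10⁷ m.
Vis-viva rearranged: 1/a = 2/r − v²/μ = 1.967×10⁻⁷ − 1.119×10⁻⁷ = 8.474×10⁻⁸ m⁻¹.
a = 1.180×10⁷ m = 11801 km.

a ≈ 11800 km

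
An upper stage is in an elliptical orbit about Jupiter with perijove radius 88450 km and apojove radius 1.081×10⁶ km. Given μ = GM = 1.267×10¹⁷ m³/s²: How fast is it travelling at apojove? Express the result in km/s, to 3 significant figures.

v ≈ 4.21 km/s

Semi-major axis a = (r_p + r_a)/2 = 5.8472×10⁵ km = 5.847×10⁸ m.
Vis-viva: v² = μ(2/r − 1/a) = 1.267×10¹⁷ × (1.850×10⁻⁹ − 1.710×10⁻⁹) = 1.773×10⁷ m²/s².
v = 4211 m/s = 4.211 km/s.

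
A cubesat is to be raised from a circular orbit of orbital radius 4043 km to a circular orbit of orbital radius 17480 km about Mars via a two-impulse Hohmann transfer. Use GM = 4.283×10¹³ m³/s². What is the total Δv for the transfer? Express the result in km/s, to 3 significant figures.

r₁ = 4043 km = 4.043×10⁶ m.
r₂ = 17480 km = 1.748×10⁷ m.
Transfer ellipse a_t = (r₁ + r₂)/2 = 1.076×10⁷ m.
At r₁: circular v_c1 = √(μ/r₁) = 3255 m/s; transfer-periapsis v_p = √[μ(2/r₁ − 1/a_t)] = 4148 m/s.
Δv₁ = v_p − v_c1 = 893.4 m/s.
At r₂: circular v_c2 = √(μ/r₂) = 1565 m/s; transfer-apoapsis v_a = √[μ(2/r₂ − 1/a_t)] = 959.4 m/s.
Δv₂ = v_c2 − v_a = 605.9 m/s.
Total Δv = Δv₁ + Δv₂ = 1499 m/s = 1.499 km/s.

Δv_total ≈ 1.50 km/s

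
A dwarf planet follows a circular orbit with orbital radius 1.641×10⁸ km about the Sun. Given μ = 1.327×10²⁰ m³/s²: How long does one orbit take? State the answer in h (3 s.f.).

r = 1.641×10⁸ km = 1.641×10¹¹ m.
Kepler's third law: T = 2π√(r³/μ) = 2π√((1.641×10¹¹)³ / 1.327×10²⁰).
r³/μ = 3.330×10¹³ s², so T = 2π × 5.771×10⁶ = 3.626×10⁷ s.
Converting: 3.626×10⁷ s ÷ 3600 = 10070 h.

T ≈ 10100 h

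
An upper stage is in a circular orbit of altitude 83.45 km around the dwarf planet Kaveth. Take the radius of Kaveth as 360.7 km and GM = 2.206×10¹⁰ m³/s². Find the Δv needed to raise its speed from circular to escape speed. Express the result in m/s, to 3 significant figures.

Δv ≈ 92.3 m/s

r = 360.7 + 83.45 = 444.15 km = 4.4415×10⁵ m.
Circular speed v_c = √(μ/r) = 222.9 m/s.
Escape speed v_esc = √(2μ/r) = √2 × v_c = 315.2 m/s.
Δv = v_esc − v_c = 92.31 m/s.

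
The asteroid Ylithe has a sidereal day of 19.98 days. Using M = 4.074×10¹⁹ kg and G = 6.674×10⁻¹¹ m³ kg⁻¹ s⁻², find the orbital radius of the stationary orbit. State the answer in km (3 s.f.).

μ = GM = 6.674×10⁻¹¹ × 4.074×10¹⁹ = 2.719×10⁹ m³/s².
T = 19.98 days = 1.726×10⁶ s.
A synchronous orbit has period T, so by Kepler's third law a = (μT²/4π²)^(1/3).
μT²/4π² = 2.719×10⁹ × (1.726×10⁶)² / 39.48 = 2.052×10²⁰ m³.
a = 5.899×10⁶ m = 5898.7 km.

r_sync ≈ 5900 km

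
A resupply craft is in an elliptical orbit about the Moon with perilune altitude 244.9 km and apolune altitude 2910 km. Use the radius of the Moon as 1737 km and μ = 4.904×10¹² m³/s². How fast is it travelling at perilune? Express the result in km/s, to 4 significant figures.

v ≈ 1.863 km/s

r_p = 1737 + 244.9 = 1981.9 km = 1.9819×10⁶ m.
r_a = 1737 + 2910 = 4647.0 km = 4.6470×10⁶ m.
Semi-major axis a = (r_p + r_a)/2 = 3314.4 km = 3.314×10⁶ m.
Vis-viva: v² = μ(2/r − 1/a) = 4.904×10¹² × (1.009×10⁻⁶ − 3.017×10⁻⁷) = 3.469×10⁶ m²/s².
v = 1863 m/s = 1.863 km/s.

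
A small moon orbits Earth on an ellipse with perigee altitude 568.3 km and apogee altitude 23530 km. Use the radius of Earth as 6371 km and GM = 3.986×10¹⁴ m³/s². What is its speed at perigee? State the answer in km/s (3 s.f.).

r_p = 6371 + 568.3 = 6939.3 km = 6.9393×10⁶ m.
r_a = 6371 + 23530 = 29901 km = 2.9901×10⁷ m.
Semi-major axis a = (r_p + r_a)/2 = 18420 km = 1.842×10⁷ m.
Vis-viva: v² = μ(2/r − 1/a) = 3.986×10¹⁴ × (2.882×10⁻⁷ − 5.429×10⁻⁸) = 9.324×10⁷ m²/s².
v = 9656 m/s = 9.656 km/s.

v ≈ 9.66 km/s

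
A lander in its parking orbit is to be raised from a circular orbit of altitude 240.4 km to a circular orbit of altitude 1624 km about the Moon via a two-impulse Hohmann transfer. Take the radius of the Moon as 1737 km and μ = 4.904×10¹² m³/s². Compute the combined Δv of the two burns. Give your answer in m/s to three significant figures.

Δv_total ≈ 361 m/s

r₁ = 1737 + 240.4 = 1977.4 km = 1.9774×10⁶ m.
r₂ = 1737 + 1624 = 3361.0 km = 3.3610×10⁶ m.
Transfer ellipse a_t = (r₁ + r₂)/2 = 2.669×10⁶ m.
At r₁: circular v_c1 = √(μ/r₁) = 1575 m/s; transfer-perilune v_p = √[μ(2/r₁ − 1/a_t)] = 1767 m/s.
Δv₁ = v_p − v_c1 = 192.3 m/s.
At r₂: circular v_c2 = √(μ/r₂) = 1208 m/s; transfer-apolune v_a = √[μ(2/r₂ − 1/a_t)] = 1040 m/s.
Δv₂ = v_c2 − v_a = 168.3 m/s.
Total Δv = Δv₁ + Δv₂ = 360.6 m/s.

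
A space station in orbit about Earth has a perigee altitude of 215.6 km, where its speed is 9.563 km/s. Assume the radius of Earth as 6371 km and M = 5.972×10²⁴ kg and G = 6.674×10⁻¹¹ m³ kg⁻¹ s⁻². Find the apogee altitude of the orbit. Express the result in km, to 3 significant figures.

μ = GM = 6.674×10⁻¹¹ × 5.972×10²⁴ = 3.986×10¹⁴ m³/s².
r_p = 6371 + 215.6 = 6586.6 km = 6.587×10⁶ m.
Specific energy ε = v²/2 − μ/r = -1.479×10⁷ J/kg, so a = −μ/(2ε) = 1.348×10⁷ m.
The apsides satisfy r_p + r_a = 2a, so the apogee radius is 2a − r_p = 2.037×10⁷ m = 20368 km.
Apogee altitude = 20368 − 6371 = 13997 km.

apogee altitude ≈ 14000 km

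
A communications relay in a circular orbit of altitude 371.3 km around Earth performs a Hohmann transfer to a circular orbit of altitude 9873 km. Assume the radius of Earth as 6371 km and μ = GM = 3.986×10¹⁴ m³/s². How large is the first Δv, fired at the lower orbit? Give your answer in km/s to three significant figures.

r₁ = 6371 + 371.3 = 6742.3 km = 6.7423×10⁶ m.
r₂ = 6371 + 9873 = 16244 km = 1.6244×10⁷ m.
Transfer ellipse a_t = (r₁ + r₂)/2 = 1.149×10⁷ m.
At r₁: circular v_c1 = √(μ/r₁) = 7689 m/s; transfer-perigee v_p = √[μ(2/r₁ − 1/a_t)] = 9141 m/s.
Δv₁ = v_p − v_c1 = 1452 m/s.
= 1.452 km/s.

Δv ≈ 1.45 km/s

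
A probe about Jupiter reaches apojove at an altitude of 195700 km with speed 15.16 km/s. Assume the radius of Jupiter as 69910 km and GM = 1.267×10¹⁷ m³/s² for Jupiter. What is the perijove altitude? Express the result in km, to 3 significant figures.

perijove altitude ≈ 14400 km

r_a = 69910 + 195700 = 2.6561×10⁵ km = 2.656×10⁸ m.
Specific energy ε = v²/2 − μ/r = -3.621×10⁸ J/kg, so a = −μ/(2ε) = 1.750×10⁸ m.
The apsides satisfy r_p + r_a = 2a, so the perijove radius is 2a − r_a = 8.429×10⁷ m = 84291 km.
Perijove altitude = 84291 − 69910 = 14381 km.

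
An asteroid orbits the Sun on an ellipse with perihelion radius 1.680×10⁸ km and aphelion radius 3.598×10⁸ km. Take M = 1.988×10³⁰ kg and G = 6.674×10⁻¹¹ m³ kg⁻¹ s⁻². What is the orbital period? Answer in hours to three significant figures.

μ = GM = 6.674×10⁻¹¹ × 1.988×10³⁰ = 1.327×10²⁰ m³/s².
Semi-major axis a = (r_p + r_a)/2 = (1.6800×10⁸ + 3.5980×10⁸)/2 = 2.6390×10⁸ km = 2.639×10¹¹ m.
By Kepler's third law T = 2π√(a³/μ) = 2π × 1.177×10⁷ = 7.395×10⁷ s.
= 20540 hours.

T ≈ 20500 hours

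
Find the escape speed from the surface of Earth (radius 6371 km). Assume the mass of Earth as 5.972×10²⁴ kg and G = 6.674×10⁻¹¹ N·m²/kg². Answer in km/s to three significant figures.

μ = GM = 6.674×10⁻¹¹ × 5.972×10²⁴ = 3.986×10¹⁴ m³/s².
r = R = 6.371×10⁶ m.
Escape speed v_esc = √(2μ/r) = √(2 × 3.986×10¹⁴ / 6.371×10⁶) = √(1.251×10⁸) = 11190 m/s.
= 11.19 km/s.

v_esc ≈ 11.2 km/s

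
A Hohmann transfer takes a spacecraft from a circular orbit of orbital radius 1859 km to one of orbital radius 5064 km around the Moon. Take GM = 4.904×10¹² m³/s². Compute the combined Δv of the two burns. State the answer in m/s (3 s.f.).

Δv_total ≈ 603 m/s

r₁ = 1859 km = 1.859×10⁶ m.
r₂ = 5064 km = 5.064×10⁶ m.
Transfer ellipse a_t = (r₁ + r₂)/2 = 3.462×10⁶ m.
At r₁: circular v_c1 = √(μ/r₁) = 1624 m/s; transfer-perilune v_p = √[μ(2/r₁ − 1/a_t)] = 1964 m/s.
Δv₁ = v_p − v_c1 = 340.3 m/s.
At r₂: circular v_c2 = √(μ/r₂) = 984.1 m/s; transfer-apolune v_a = √[μ(2/r₂ − 1/a_t)] = 721.2 m/s.
Δv₂ = v_c2 − v_a = 262.9 m/s.
Total Δv = Δv₁ + Δv₂ = 603.2 m/s.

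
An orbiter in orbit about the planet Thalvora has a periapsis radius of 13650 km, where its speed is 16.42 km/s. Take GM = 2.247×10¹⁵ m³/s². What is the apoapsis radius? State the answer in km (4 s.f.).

r_p = 1.365×10⁷ m.
Specific energy ε = v²/2 − μ/r = -2.981×10⁷ J/kg, so a = −μ/(2ε) = 3.769×10⁷ m.
The apsides satisfy r_p + r_a = 2a, so the apoapsis radius is 2a − r_p = 6.173×10⁷ m = 61735 km.

apoapsis radius ≈ 61730 km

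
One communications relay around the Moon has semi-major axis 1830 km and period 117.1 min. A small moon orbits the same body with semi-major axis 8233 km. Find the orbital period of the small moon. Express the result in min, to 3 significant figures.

Kepler's third law: T² ∝ a³, so T₂ = T₁ (a₂/a₁)^(3/2).
a₂/a₁ = 4.499, (a₂/a₁)^(3/2) = 9.542.
T₂ = 117.1 × 9.542 = 1117 min.

T₂ ≈ 1120 min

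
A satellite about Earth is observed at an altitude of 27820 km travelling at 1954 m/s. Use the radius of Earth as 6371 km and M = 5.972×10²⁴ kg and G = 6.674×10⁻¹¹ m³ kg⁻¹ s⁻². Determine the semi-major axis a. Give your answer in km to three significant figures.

a ≈ 20400 km

μ = GM = 6.674×10⁻¹¹ × 5.972×10²⁴ = 3.986×10¹⁴ m³/s².
r = 6371 + 27820 = 34191 km = 3.419×10⁷ m.
Vis-viva rearranged: 1/a = 2/r − v²/μ = 5.849×10⁻⁸ − 9.580×10⁻⁹ = 4.892×10⁻⁸ m⁻¹.
a = 2.044×10⁷ m = 20443 km.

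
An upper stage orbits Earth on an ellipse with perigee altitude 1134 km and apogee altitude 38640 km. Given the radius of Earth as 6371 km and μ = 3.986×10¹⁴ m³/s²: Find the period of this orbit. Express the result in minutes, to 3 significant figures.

T ≈ 706 minutes

r_p = 6371 + 1134 = 7505.0 km = 7.5050×10⁶ m.
r_a = 6371 + 38640 = 45011 km = 4.5011×10⁷ m.
Semi-major axis a = (r_p + r_a)/2 = (7505.0 + 45011)/2 = 26258 km = 2.626×10⁷ m.
By Kepler's third law T = 2π√(a³/μ) = 2π × 6.739×10³ = 4.235×10⁴ s.
= 705.8 minutes.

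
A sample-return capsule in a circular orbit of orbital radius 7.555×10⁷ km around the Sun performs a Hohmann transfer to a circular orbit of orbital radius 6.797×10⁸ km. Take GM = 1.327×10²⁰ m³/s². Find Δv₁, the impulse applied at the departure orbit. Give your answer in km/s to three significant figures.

r₁ = 7.555×10⁷ km = 7.555×10¹⁰ m.
r₂ = 6.797×10⁸ km = 6.797×10¹¹ m.
Transfer ellipse a_t = (r₁ + r₂)/2 = 3.776×10¹¹ m.
At r₁: circular v_c1 = √(μ/r₁) = 41910 m/s; transfer-perihelion v_p = √[μ(2/r₁ − 1/a_t)] = 56230 m/s.
Δv₁ = v_p − v_c1 = 14320 m/s.
= 14.32 km/s.

Δv ≈ 14.3 km/s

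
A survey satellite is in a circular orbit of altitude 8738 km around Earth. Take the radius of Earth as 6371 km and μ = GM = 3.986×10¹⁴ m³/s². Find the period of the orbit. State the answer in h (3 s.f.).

T ≈ 5.13 h

r = 6371 + 8738 = 15109 km = 1.5109×10⁷ m.
Kepler's third law: T = 2π√(r³/μ) = 2π√((1.511×10⁷)³ / 3.986×10¹⁴).
r³/μ = 8.653×10⁶ s², so T = 2π × 2.942×10³ = 1.848×10⁴ s.
Converting: 1.848×10⁴ s ÷ 3600 = 5.134 h.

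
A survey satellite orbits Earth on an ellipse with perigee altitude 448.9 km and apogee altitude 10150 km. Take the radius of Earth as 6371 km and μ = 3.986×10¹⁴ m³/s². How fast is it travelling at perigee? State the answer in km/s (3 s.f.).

r_p = 6371 + 448.9 = 6819.9 km = 6.8199×10⁶ m.
r_a = 6371 + 10150 = 16521 km = 1.6521×10⁷ m.
Semi-major axis a = (r_p + r_a)/2 = 11670 km = 1.167×10⁷ m.
Vis-viva: v² = μ(2/r − 1/a) = 3.986×10¹⁴ × (2.933×10⁻⁷ − 8.569×10⁻⁸) = 8.274×10⁷ m²/s².
v = 9096 m/s = 9.096 km/s.

v ≈ 9.10 km/s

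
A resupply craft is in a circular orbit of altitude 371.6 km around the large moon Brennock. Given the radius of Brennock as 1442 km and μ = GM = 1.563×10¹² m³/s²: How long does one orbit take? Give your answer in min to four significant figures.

T ≈ 204.6 min

r = 1442 + 371.6 = 1813.6 km = 1.8136×10⁶ m.
Kepler's third law: T = 2π√(r³/μ) = 2π√((1.814×10⁶)³ / 1.563×10¹²).
r³/μ = 3.817×10⁶ s², so T = 2π × 1.954×10³ = 1.227×10⁴ s.
Converting: 1.227×10⁴ s ÷ 60.00 = 204.6 min.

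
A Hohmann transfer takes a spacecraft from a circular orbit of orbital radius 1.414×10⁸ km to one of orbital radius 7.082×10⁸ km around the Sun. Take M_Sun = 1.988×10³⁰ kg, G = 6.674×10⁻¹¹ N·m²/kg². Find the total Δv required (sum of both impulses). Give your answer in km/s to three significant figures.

Δv_total ≈ 14.7 km/s

μ = GM = 6.674×10⁻¹¹ × 1.988×10³⁰ = 1.327×10²⁰ m³/s².
r₁ = 1.414×10⁸ km = 1.414×10¹¹ m.
r₂ = 7.082×10⁸ km = 7.082×10¹¹ m.
Transfer ellipse a_t = (r₁ + r₂)/2 = 4.248×10¹¹ m.
At r₁: circular v_c1 = √(μ/r₁) = 30630 m/s; transfer-perihelion v_p = √[μ(2/r₁ − 1/a_t)] = 39550 m/s.
Δv₁ = v_p − v_c1 = 8919 m/s.
At r₂: circular v_c2 = √(μ/r₂) = 13690 m/s; transfer-aphelion v_a = √[μ(2/r₂ − 1/a_t)] = 7897 m/s.
Δv₂ = v_c2 − v_a = 5791 m/s.
Total Δv = Δv₁ + Δv₂ = 14710 m/s = 14.71 km/s.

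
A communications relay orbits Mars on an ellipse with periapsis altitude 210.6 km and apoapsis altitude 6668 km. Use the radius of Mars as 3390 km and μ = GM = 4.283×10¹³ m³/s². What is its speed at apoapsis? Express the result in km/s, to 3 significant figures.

v ≈ 1.50 km/s

r_p = 3390 + 210.6 = 3600.6 km = 3.6006×10⁶ m.
r_a = 3390 + 6668 = 10058 km = 1.0058×10⁷ m.
Semi-major axis a = (r_p + r_a)/2 = 6829.3 km = 6.829×10⁶ m.
Vis-viva: v² = μ(2/r − 1/a) = 4.283×10¹³ × (1.988×10⁻⁷ − 1.464×10⁻⁷) = 2.245×10⁶ m²/s².
v = 1498 m/s = 1.498 km/s.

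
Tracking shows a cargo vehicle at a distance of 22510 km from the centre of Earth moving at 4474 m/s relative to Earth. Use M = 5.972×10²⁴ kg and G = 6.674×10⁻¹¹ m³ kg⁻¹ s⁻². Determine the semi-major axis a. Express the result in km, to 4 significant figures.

μ = GM = 6.674×10⁻¹¹ × 5.972×10²⁴ = 3.986×10¹⁴ m³/s².
r = 2.251×10⁷ m.
Vis-viva rearranged: 1/a = 2/r − v²/μ = 8.885×10⁻⁸ − 5.022×10⁻⁸ = 3.863×10⁻⁸ m⁻¹.
a = 2.589×10⁷ m = 25888 km.

a ≈ 25890 km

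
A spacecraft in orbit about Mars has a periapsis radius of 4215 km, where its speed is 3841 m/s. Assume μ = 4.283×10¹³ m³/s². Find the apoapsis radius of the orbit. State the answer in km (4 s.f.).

r_p = 4.215×10⁶ m.
Specific energy ε = v²/2 − μ/r = -2.785×10⁶ J/kg, so a = −μ/(2ε) = 7.690×10⁶ m.
The apsides satisfy r_p + r_a = 2a, so the apoapsis radius is 2a − r_p = 1.117×10⁷ m = 11166 km.

apoapsis radius ≈ 11170 km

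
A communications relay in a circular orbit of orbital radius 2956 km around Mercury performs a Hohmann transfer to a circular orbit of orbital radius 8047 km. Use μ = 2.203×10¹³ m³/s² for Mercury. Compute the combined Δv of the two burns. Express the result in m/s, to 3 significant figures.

r₁ = 2956 km = 2.956×10⁶ m.
r₂ = 8047 km = 8.047×10⁶ m.
Transfer ellipse a_t = (r₁ + r₂)/2 = 5.502×10⁶ m.
At r₁: circular v_c1 = √(μ/r₁) = 2730 m/s; transfer-periherm v_p = √[μ(2/r₁ − 1/a_t)] = 3302 m/s.
Δv₁ = v_p − v_c1 = 571.7 m/s.
At r₂: circular v_c2 = √(μ/r₂) = 1655 m/s; transfer-apoherm v_a = √[μ(2/r₂ − 1/a_t)] = 1213 m/s.
Δv₂ = v_c2 − v_a = 441.8 m/s.
Total Δv = Δv₁ + Δv₂ = 1013 m/s.

Δv_total ≈ 1010 m/s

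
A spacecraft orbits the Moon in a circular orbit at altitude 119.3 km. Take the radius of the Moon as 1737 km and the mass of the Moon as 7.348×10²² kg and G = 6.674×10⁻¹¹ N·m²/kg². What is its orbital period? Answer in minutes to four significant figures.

T ≈ 119.6 minutes

μ = GM = 6.674×10⁻¹¹ × 7.348×10²² = 4.904×10¹² m³/s².
r = 1737 + 119.3 = 1856.3 km = 1.8563×10⁶ m.
Kepler's third law: T = 2π√(r³/μ) = 2π√((1.856×10⁶)³ / 4.904×10¹²).
r³/μ = 1.304×10⁶ s², so T = 2π × 1.142×10³ = 7.176×10³ s.
Converting: 7.176×10³ s ÷ 60.00 = 119.6 minutes.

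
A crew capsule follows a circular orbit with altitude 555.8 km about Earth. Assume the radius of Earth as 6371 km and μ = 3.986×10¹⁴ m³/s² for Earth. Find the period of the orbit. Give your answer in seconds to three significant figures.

T ≈ 5740 seconds

r = 6371 + 555.8 = 6926.8 km = 6.9268×10⁶ m.
Kepler's third law: T = 2π√(r³/μ) = 2π√((6.927×10⁶)³ / 3.986×10¹⁴).
r³/μ = 8.338×10⁵ s², so T = 2π × 9.131×10² = 5.737×10³ s.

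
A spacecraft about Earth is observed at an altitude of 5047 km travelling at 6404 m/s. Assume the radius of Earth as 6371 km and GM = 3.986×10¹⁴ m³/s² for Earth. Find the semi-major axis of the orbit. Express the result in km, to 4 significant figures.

a ≈ 13840 km

r = 6371 + 5047 = 11418 km = 1.142×10⁷ m.
Vis-viva rearranged: 1/a = 2/r − v²/μ = 1.752×10⁻⁷ − 1.029×10⁻⁷ = 7.227×10⁻⁸ m⁻¹.
a = 1.384×10⁷ m = 13836 km.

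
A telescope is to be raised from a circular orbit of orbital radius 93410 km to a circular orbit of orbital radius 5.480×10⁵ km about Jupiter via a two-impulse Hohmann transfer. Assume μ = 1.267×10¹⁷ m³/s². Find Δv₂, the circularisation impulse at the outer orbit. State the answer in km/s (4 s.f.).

r₁ = 93410 km = 9.341×10⁷ m.
r₂ = 5.480×10⁵ km = 5.480×10⁸ m.
Transfer ellipse a_t = (r₁ + r₂)/2 = 3.207×10⁸ m.
At r₁: circular v_c1 = √(μ/r₁) = 36830 m/s; transfer-perijove v_p = √[μ(2/r₁ − 1/a_t)] = 48140 m/s.
At r₂: circular v_c2 = √(μ/r₂) = 15210 m/s; transfer-apojove v_a = √[μ(2/r₂ − 1/a_t)] = 8206 m/s.
Δv₂ = v_c2 − v_a = 6999 m/s.
= 6.999 km/s.

Δv ≈ 6.999 km/s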